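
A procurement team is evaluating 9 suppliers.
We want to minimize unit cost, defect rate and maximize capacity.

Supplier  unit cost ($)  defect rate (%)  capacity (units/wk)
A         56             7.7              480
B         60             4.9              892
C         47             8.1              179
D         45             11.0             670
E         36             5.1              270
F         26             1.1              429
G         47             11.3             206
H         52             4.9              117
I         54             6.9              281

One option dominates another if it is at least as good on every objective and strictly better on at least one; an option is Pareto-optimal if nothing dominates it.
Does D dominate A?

D vs A: D is worse on defect rate (11.0 vs 7.7), so it does not dominate A.

No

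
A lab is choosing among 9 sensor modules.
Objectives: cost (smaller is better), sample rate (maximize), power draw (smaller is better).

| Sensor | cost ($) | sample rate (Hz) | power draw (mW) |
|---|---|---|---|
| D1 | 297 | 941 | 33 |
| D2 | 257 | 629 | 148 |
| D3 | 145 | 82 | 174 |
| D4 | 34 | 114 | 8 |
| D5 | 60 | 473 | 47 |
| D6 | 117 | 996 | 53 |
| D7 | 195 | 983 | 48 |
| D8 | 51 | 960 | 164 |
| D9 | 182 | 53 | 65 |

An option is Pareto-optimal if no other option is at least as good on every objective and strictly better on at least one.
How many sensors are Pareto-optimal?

D1: not dominated.
D2: dominated by D6 (cost 117≤257, sample rate 996≥629, power draw 53≤148).
D3: dominated by D4 (cost 34≤145, sample rate 114≥82, power draw 8≤174).
D4: not dominated (best cost).
D5: not dominated.
D6: not dominated (best sample rate).
D7: not dominated.
D8: not dominated.
D9: dominated by D4 (cost 34≤182, sample rate 114≥53, power draw 8≤65).
Pareto-optimal: D1, D4, D5, D6, D7, D8 → 6.

6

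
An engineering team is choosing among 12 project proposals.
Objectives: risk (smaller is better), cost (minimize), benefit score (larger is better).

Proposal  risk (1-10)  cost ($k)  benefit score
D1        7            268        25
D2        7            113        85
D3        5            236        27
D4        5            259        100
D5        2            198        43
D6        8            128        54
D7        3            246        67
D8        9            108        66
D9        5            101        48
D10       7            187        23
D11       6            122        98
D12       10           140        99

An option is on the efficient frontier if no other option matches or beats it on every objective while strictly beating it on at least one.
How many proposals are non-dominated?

8

D1: dominated by D2 (risk 7≤7, cost 113≤268, benefit score 85≥25).
D2: not dominated.
D3: dominated by D5 (risk 2≤5, cost 198≤236, benefit score 43≥27).
D4: not dominated (best benefit score).
D5: not dominated (best risk).
D6: dominated by D2 (risk 7≤8, cost 113≤128, benefit score 85≥54).
D7: not dominated.
D8: not dominated.
D9: not dominated (best cost).
D10: dominated by D2 (risk 7≤7, cost 113≤187, benefit score 85≥23).
D11: not dominated.
D12: not dominated.
Pareto-optimal: D2, D4, D5, D7, D8, D9, D11, D12 → 8.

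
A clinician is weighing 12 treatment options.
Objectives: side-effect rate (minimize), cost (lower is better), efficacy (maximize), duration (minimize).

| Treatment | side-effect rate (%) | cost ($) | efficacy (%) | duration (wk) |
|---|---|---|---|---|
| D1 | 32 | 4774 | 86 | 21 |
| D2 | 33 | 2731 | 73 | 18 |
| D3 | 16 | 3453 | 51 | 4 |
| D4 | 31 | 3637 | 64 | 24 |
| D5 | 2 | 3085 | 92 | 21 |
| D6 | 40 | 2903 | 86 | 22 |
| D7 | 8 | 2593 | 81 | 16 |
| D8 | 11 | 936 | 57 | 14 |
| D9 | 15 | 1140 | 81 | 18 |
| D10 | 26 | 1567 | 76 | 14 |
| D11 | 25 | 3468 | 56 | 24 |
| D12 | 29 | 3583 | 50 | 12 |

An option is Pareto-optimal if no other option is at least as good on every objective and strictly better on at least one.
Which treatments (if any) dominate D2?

D7, D9, D10

D7: side-effect rate 8≤33, cost 2593≤2731, efficacy 81≥73, duration 16≤18 — dominates D2.
D9: side-effect rate 15≤33, cost 1140≤2731, efficacy 81≥73, duration 18≤18 — dominates D2.
D10: side-effect rate 26≤33, cost 1567≤2731, efficacy 76≥73, duration 14≤18 — dominates D2.
Others (D1, D3, D4, D5, D6, D8, D11, D12) are each worse than D2 on at least one objective.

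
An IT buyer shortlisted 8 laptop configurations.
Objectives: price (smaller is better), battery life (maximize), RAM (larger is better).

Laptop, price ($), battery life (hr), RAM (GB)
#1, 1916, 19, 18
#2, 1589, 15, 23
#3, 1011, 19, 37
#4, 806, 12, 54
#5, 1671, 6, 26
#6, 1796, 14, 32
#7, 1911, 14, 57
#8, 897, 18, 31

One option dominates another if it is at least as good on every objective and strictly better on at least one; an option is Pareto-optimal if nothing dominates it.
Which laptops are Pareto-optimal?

#3, #4, #7, #8

#1: dominated by #3 (price 1011≤1916, battery life 19≥19, RAM 37≥18).
#2: dominated by #3 (price 1011≤1589, battery life 19≥15, RAM 37≥23).
#3: not dominated.
#4: not dominated (best price).
#5: dominated by #3 (price 1011≤1671, battery life 19≥6, RAM 37≥26).
#6: dominated by #3 (price 1011≤1796, battery life 19≥14, RAM 37≥32).
#7: not dominated (best RAM).
#8: not dominated.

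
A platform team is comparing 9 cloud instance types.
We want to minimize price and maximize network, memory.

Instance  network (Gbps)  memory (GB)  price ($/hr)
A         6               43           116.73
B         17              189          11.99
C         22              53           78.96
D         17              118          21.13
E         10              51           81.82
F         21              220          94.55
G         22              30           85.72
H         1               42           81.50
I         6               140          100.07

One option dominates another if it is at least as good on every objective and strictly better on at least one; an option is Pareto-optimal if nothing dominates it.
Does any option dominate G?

Yes

C vs G: network 22≥22, memory 53≥30, price 78.96≤85.72 — C is at least as good on every objective and strictly better on at least one, so C dominates G.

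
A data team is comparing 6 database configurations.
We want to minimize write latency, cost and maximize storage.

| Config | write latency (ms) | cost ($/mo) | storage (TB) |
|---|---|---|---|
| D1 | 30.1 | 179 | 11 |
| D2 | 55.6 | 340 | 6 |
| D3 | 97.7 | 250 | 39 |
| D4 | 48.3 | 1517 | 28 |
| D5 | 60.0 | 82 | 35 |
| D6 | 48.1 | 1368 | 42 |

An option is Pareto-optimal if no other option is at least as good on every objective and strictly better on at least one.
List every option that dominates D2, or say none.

D1

D1: write latency 30.1≤55.6, cost 179≤340, storage 11≥6 — dominates D2.
Others (D3, D4, D5, D6) are each worse than D2 on at least one objective.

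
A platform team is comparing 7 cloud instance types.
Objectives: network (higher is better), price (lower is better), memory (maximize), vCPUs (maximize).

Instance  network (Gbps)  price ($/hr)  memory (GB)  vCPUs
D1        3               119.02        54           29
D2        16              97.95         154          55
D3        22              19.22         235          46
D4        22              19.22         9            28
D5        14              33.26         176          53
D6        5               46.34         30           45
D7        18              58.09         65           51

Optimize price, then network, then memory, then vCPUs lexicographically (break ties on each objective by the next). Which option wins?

D3

First minimize price: best is 19.22, kept {D3, D4}.
Then maximize network: best is 22, kept {D3, D4}.
Then maximize memory: best is 235, kept {D3}.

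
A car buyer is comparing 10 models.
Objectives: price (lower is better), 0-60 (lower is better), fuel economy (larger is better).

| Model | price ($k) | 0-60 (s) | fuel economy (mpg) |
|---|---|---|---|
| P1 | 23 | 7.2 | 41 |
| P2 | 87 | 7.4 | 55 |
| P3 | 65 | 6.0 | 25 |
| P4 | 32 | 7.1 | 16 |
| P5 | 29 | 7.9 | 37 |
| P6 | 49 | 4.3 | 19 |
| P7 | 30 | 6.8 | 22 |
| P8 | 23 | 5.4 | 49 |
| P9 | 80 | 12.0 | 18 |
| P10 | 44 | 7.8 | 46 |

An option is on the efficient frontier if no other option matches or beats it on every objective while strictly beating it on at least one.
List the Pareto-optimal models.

P2, P6, P8

P1: dominated by P8 (price 23≤23, 0-60 5.4≤7.2, fuel economy 49≥41).
P2: not dominated (best fuel economy).
P3: dominated by P8 (price 23≤65, 0-60 5.4≤6.0, fuel economy 49≥25).
P4: dominated by P7 (price 30≤32, 0-60 6.8≤7.1, fuel economy 22≥16).
P5: dominated by P1 (price 23≤29, 0-60 7.2≤7.9, fuel economy 41≥37).
P6: not dominated (best 0-60).
P7: dominated by P8 (price 23≤30, 0-60 5.4≤6.8, fuel economy 49≥22).
P8: not dominated.
P9: dominated by P1 (price 23≤80, 0-60 7.2≤12.0, fuel economy 41≥18).
P10: dominated by P8 (price 23≤44, 0-60 5.4≤7.8, fuel economy 49≥46).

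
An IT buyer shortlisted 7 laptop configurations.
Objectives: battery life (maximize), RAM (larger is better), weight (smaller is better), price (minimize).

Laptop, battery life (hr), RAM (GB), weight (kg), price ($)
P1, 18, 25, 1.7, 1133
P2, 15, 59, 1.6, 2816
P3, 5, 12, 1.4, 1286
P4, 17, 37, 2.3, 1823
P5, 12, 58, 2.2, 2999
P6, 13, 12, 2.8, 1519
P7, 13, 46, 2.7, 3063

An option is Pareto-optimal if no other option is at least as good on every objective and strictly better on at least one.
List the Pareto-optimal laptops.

P1, P2, P3, P4

P1: not dominated (best battery life).
P2: not dominated (best RAM).
P3: not dominated (best weight).
P4: not dominated.
P5: dominated by P2 (battery life 15≥12, RAM 59≥58, weight 1.6≤2.2, price 2816≤2999).
P6: dominated by P1 (battery life 18≥13, RAM 25≥12, weight 1.7≤2.8, price 1133≤1519).
P7: dominated by P2 (battery life 15≥13, RAM 59≥46, weight 1.6≤2.7, price 2816≤3063).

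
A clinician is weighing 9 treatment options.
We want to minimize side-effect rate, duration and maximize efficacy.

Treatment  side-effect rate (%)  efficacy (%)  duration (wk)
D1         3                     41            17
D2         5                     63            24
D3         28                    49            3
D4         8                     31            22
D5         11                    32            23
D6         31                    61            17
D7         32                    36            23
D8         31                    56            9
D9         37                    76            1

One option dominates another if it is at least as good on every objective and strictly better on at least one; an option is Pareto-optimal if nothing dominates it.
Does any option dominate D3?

D1: worse on efficacy (41 vs 49).
D2: worse on duration (24 vs 3).
D4: worse on efficacy (31 vs 49).
D5: worse on efficacy (32 vs 49).
D6: worse on side-effect rate (31 vs 28).
D7: worse on side-effect rate (32 vs 28).
D8: worse on side-effect rate (31 vs 28).
D9: worse on side-effect rate (37 vs 28).
No option is at least as good as D3 on every objective and strictly better on one.

No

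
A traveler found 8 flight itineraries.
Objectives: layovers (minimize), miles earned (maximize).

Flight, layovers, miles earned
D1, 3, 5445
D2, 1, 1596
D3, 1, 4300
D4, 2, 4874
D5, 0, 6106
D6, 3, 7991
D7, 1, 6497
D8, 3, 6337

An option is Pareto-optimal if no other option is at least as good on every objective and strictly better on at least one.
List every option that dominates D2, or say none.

D3: layovers 1≤1, miles earned 4300≥1596 — dominates D2.
D5: layovers 0≤1, miles earned 6106≥1596 — dominates D2.
D7: layovers 1≤1, miles earned 6497≥1596 — dominates D2.
Others (D1, D4, D6, D8) are each worse than D2 on at least one objective.

D3, D5, D7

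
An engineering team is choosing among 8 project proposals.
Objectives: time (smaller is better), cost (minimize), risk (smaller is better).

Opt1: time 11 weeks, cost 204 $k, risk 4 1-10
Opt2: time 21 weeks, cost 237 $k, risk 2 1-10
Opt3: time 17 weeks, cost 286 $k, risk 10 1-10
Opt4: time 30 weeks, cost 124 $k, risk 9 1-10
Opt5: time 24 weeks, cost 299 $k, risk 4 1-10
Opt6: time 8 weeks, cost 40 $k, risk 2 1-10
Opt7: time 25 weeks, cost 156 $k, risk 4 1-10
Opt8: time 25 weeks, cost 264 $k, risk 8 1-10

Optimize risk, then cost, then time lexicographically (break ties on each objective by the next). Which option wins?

First minimize risk: best is 2, kept {Opt2, Opt6}.
Then minimize cost: best is 40, kept {Opt6}.

Opt6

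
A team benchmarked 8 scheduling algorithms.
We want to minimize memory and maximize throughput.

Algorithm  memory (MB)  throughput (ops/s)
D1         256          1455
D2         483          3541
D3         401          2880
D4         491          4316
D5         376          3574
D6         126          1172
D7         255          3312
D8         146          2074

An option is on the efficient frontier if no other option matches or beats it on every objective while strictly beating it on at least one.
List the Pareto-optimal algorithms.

D4, D5, D6, D7, D8

D1: dominated by D7 (memory 255≤256, throughput 3312≥1455).
D2: dominated by D5 (memory 376≤483, throughput 3574≥3541).
D3: dominated by D5 (memory 376≤401, throughput 3574≥2880).
D4: not dominated (best throughput).
D5: not dominated.
D6: not dominated (best memory).
D7: not dominated.
D8: not dominated.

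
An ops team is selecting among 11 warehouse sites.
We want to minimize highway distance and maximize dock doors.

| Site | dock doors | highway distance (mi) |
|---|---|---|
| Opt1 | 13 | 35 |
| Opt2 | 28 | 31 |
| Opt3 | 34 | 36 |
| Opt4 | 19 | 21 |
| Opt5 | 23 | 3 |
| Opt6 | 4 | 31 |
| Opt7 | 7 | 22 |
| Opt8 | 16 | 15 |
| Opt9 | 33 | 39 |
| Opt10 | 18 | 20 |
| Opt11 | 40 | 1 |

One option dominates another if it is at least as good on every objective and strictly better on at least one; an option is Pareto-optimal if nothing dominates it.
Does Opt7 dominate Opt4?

Opt7 vs Opt4: Opt7 is worse on dock doors (7 vs 19), so it does not dominate Opt4.

No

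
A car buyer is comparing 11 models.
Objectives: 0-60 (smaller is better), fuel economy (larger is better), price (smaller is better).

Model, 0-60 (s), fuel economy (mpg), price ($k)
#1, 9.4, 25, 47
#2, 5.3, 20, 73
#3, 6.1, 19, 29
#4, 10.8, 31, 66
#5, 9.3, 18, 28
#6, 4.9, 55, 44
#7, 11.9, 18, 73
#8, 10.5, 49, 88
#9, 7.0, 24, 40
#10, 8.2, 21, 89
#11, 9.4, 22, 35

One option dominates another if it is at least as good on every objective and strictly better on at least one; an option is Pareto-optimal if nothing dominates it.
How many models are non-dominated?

#1: dominated by #6 (0-60 4.9≤9.4, fuel economy 55≥25, price 44≤47).
#2: dominated by #6 (0-60 4.9≤5.3, fuel economy 55≥20, price 44≤73).
#3: not dominated.
#4: dominated by #6 (0-60 4.9≤10.8, fuel economy 55≥31, price 44≤66).
#5: not dominated (best price).
#6: not dominated (best 0-60).
#7: dominated by #1 (0-60 9.4≤11.9, fuel economy 25≥18, price 47≤73).
#8: dominated by #6 (0-60 4.9≤10.5, fuel economy 55≥49, price 44≤88).
#9: not dominated.
#10: dominated by #6 (0-60 4.9≤8.2, fuel economy 55≥21, price 44≤89).
#11: not dominated.
Pareto-optimal: #3, #5, #6, #9, #11 → 5.

5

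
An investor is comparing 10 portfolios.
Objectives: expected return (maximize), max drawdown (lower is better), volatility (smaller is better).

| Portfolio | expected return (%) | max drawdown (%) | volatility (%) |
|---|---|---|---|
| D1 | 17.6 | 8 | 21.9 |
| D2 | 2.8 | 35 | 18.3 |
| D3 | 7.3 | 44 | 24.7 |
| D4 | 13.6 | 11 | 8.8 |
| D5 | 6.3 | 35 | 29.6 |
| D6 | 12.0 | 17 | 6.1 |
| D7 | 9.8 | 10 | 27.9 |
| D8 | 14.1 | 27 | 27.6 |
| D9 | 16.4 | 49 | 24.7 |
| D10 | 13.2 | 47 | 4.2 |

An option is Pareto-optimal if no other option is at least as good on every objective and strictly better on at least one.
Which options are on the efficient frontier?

D1, D4, D6, D10

D1: not dominated (best expected return).
D2: dominated by D4 (expected return 13.6≥2.8, max drawdown 11≤35, volatility 8.8≤18.3).
D3: dominated by D1 (expected return 17.6≥7.3, max drawdown 8≤44, volatility 21.9≤24.7).
D4: not dominated.
D5: dominated by D1 (expected return 17.6≥6.3, max drawdown 8≤35, volatility 21.9≤29.6).
D6: not dominated.
D7: dominated by D1 (expected return 17.6≥9.8, max drawdown 8≤10, volatility 21.9≤27.9).
D8: dominated by D1 (expected return 17.6≥14.1, max drawdown 8≤27, volatility 21.9≤27.6).
D9: dominated by D1 (expected return 17.6≥16.4, max drawdown 8≤49, volatility 21.9≤24.7).
D10: not dominated (best volatility).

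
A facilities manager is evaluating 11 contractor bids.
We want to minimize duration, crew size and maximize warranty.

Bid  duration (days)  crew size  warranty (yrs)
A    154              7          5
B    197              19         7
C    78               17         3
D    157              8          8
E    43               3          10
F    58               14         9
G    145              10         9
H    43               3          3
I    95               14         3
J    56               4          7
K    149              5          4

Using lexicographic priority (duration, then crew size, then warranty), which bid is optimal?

E

First minimize duration: best is 43, kept {E, H}.
Then minimize crew size: best is 3, kept {E, H}.
Then maximize warranty: best is 10, kept {E}.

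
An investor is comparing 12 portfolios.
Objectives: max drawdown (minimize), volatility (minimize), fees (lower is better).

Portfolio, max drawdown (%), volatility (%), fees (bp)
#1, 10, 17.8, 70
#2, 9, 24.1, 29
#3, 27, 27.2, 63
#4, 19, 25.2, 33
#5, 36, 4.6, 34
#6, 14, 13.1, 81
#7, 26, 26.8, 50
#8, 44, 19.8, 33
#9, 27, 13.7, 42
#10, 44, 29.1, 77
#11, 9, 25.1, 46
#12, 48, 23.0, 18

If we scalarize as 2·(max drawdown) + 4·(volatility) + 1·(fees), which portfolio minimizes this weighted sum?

#1: 2·10 + 4·17.8 + 1·70 = 161.2
#2: 2·9 + 4·24.1 + 1·29 = 143.4
#3: 2·27 + 4·27.2 + 1·63 = 225.8
#4: 2·19 + 4·25.2 + 1·33 = 171.8
#5: 2·36 + 4·4.6 + 1·34 = 124.4
#6: 2·14 + 4·13.1 + 1·81 = 161.4
#7: 2·26 + 4·26.8 + 1·50 = 209.2
#8: 2·44 + 4·19.8 + 1·33 = 200.2
#9: 2·27 + 4·13.7 + 1·42 = 150.8
#10: 2·44 + 4·29.1 + 1·77 = 281.4
#11: 2·9 + 4·25.1 + 1·46 = 164.4
#12: 2·48 + 4·23.0 + 1·18 = 206.0
Lowest: #5 at 124.4.

#5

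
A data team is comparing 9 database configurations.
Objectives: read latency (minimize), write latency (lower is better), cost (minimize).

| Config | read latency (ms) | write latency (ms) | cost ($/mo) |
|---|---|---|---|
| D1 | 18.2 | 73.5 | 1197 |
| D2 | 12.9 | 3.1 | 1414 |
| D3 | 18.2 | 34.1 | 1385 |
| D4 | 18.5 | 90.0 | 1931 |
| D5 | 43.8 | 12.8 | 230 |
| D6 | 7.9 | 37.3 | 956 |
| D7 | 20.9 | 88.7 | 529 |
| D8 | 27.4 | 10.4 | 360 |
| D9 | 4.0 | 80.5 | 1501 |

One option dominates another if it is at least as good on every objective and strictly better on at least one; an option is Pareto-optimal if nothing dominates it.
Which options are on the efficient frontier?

D2, D3, D5, D6, D7, D8, D9

D1: dominated by D6 (read latency 7.9≤18.2, write latency 37.3≤73.5, cost 956≤1197).
D2: not dominated (best write latency).
D3: not dominated.
D4: dominated by D1 (read latency 18.2≤18.5, write latency 73.5≤90.0, cost 1197≤1931).
D5: not dominated (best cost).
D6: not dominated.
D7: not dominated.
D8: not dominated.
D9: not dominated (best read latency).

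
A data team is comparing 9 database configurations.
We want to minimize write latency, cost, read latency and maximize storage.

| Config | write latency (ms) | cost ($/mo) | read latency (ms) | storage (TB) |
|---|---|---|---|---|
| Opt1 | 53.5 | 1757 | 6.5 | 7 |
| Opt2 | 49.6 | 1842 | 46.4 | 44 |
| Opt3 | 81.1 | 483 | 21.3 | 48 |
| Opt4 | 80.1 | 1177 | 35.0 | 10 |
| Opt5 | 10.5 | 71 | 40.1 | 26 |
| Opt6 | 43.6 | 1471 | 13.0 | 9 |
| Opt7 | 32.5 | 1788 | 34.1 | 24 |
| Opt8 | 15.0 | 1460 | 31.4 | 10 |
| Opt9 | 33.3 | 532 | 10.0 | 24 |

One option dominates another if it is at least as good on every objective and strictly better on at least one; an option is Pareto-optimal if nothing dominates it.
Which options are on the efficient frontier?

Opt1: not dominated (best read latency).
Opt2: not dominated.
Opt3: not dominated (best storage).
Opt4: dominated by Opt9 (write latency 33.3≤80.1, cost 532≤1177, read latency 10.0≤35.0, storage 24≥10).
Opt5: not dominated (best write latency).
Opt6: dominated by Opt9 (write latency 33.3≤43.6, cost 532≤1471, read latency 10.0≤13.0, storage 24≥9).
Opt7: not dominated.
Opt8: not dominated.
Opt9: not dominated.

Opt1, Opt2, Opt3, Opt5, Opt7, Opt8, Opt9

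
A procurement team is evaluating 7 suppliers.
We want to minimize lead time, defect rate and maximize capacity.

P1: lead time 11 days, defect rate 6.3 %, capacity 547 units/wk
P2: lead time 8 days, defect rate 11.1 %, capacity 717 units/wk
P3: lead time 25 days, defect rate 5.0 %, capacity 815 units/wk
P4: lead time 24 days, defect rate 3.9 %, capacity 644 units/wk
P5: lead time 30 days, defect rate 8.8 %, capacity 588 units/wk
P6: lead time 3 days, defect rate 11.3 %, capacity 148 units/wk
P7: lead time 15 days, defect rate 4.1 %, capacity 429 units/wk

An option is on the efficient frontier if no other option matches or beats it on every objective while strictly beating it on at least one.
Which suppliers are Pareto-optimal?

P1: not dominated.
P2: not dominated.
P3: not dominated (best capacity).
P4: not dominated (best defect rate).
P5: dominated by P3 (lead time 25≤30, defect rate 5.0≤8.8, capacity 815≥588).
P6: not dominated (best lead time).
P7: not dominated.

P1, P2, P3, P4, P6, P7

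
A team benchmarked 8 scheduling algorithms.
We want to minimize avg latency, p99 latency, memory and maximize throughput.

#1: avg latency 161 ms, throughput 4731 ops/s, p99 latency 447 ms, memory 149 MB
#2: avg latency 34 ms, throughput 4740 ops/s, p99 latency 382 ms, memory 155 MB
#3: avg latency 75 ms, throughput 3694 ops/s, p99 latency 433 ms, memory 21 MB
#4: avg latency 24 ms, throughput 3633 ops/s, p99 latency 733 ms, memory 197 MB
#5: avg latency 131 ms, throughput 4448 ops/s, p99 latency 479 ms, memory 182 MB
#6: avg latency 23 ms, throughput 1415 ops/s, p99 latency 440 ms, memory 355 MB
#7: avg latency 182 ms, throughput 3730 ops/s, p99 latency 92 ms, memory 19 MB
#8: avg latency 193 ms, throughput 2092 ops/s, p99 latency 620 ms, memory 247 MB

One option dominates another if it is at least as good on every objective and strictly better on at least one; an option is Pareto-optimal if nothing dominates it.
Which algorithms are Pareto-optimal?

#1: not dominated.
#2: not dominated (best throughput).
#3: not dominated.
#4: not dominated.
#5: dominated by #2 (avg latency 34≤131, throughput 4740≥4448, p99 latency 382≤479, memory 155≤182).
#6: not dominated (best avg latency).
#7: not dominated (best p99 latency).
#8: dominated by #1 (avg latency 161≤193, throughput 4731≥2092, p99 latency 447≤620, memory 149≤247).

#1, #2, #3, #4, #6, #7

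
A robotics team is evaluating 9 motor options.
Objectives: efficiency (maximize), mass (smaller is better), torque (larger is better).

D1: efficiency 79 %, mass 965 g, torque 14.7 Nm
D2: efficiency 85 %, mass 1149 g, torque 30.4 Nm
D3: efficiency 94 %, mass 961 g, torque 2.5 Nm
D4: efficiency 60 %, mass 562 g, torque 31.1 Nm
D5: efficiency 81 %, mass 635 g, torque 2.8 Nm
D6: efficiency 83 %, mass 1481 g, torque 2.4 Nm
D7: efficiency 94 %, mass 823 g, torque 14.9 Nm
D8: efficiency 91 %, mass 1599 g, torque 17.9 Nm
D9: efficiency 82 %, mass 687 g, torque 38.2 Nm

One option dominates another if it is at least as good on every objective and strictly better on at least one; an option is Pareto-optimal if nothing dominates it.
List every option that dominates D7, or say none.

D1: worse on efficiency (79 vs 94).
D2: worse on efficiency (85 vs 94).
D3: worse on mass (961 vs 823).
D4: worse on efficiency (60 vs 94).
D5: worse on efficiency (81 vs 94).
D6: worse on efficiency (83 vs 94).
D8: worse on efficiency (91 vs 94).
D9: worse on efficiency (82 vs 94).
No option dominates D7.

none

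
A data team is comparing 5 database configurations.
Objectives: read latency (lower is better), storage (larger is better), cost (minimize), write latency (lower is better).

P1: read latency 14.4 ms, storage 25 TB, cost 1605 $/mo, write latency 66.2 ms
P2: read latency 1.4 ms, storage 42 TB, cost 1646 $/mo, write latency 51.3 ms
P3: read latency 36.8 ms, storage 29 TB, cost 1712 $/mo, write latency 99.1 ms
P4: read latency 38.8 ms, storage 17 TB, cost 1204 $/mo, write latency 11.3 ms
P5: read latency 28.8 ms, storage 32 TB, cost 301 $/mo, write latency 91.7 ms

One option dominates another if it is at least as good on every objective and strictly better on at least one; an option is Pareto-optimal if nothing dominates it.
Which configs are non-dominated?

P1, P2, P4, P5

P1: not dominated.
P2: not dominated (best read latency).
P3: dominated by P2 (read latency 1.4≤36.8, storage 42≥29, cost 1646≤1712, write latency 51.3≤99.1).
P4: not dominated (best write latency).
P5: not dominated (best cost).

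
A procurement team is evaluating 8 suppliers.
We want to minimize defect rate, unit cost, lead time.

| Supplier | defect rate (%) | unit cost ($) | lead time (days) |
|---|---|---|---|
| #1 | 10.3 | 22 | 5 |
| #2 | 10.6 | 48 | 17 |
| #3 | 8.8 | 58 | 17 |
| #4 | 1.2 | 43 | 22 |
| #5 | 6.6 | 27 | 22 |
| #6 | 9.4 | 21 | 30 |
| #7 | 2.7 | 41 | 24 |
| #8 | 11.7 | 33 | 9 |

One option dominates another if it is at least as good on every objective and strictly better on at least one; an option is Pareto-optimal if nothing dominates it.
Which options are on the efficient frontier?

#1: not dominated (best lead time).
#2: dominated by #1 (defect rate 10.3≤10.6, unit cost 22≤48, lead time 5≤17).
#3: not dominated.
#4: not dominated (best defect rate).
#5: not dominated.
#6: not dominated (best unit cost).
#7: not dominated.
#8: dominated by #1 (defect rate 10.3≤11.7, unit cost 22≤33, lead time 5≤9).

#1, #3, #4, #5, #6, #7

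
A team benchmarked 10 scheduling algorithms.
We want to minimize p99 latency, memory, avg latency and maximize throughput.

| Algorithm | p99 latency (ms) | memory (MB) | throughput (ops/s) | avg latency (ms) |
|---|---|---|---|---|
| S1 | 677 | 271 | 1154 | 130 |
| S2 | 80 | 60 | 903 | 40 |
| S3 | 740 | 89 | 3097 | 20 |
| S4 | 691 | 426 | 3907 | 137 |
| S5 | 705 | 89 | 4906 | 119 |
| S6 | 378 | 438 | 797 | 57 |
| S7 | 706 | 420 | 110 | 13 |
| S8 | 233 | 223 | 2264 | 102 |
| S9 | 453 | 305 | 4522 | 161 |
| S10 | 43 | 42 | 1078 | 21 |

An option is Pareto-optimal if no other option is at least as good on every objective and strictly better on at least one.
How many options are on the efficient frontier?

S1: dominated by S8 (p99 latency 233≤677, memory 223≤271, throughput 2264≥1154, avg latency 102≤130).
S2: dominated by S10 (p99 latency 43≤80, memory 42≤60, throughput 1078≥903, avg latency 21≤40).
S3: not dominated.
S4: not dominated.
S5: not dominated (best throughput).
S6: dominated by S2 (p99 latency 80≤378, memory 60≤438, throughput 903≥797, avg latency 40≤57).
S7: not dominated (best avg latency).
S8: not dominated.
S9: not dominated.
S10: not dominated (best p99 latency).
Pareto-optimal: S3, S4, S5, S7, S8, S9, S10 → 7.

7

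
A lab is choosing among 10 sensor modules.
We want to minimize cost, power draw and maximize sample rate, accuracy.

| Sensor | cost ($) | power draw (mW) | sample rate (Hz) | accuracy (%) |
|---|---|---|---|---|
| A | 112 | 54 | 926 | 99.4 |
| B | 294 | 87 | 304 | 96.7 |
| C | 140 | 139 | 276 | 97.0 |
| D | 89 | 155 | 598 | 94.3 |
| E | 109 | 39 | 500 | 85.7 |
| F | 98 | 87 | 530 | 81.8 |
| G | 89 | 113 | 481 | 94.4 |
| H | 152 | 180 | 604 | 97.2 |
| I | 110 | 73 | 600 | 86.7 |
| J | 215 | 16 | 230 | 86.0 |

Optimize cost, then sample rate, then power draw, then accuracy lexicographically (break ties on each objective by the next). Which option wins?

First minimize cost: best is 89, kept {D, G}.
Then maximize sample rate: best is 598, kept {D}.

D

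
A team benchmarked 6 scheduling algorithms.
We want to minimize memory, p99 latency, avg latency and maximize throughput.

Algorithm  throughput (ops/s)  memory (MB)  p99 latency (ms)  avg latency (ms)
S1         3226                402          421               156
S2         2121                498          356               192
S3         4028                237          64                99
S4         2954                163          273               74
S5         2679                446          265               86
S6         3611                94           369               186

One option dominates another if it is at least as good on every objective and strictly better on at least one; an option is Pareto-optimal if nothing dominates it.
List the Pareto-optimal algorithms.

S3, S4, S5, S6

S1: dominated by S3 (throughput 4028≥3226, memory 237≤402, p99 latency 64≤421, avg latency 99≤156).
S2: dominated by S3 (throughput 4028≥2121, memory 237≤498, p99 latency 64≤356, avg latency 99≤192).
S3: not dominated (best throughput).
S4: not dominated (best avg latency).
S5: not dominated.
S6: not dominated (best memory).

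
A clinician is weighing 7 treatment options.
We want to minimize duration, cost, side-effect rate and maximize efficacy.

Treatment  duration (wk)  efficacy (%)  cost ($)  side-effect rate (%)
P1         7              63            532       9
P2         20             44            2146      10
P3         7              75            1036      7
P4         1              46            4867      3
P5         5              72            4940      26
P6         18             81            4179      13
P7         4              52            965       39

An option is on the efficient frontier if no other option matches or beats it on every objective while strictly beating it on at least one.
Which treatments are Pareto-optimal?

P1, P3, P4, P5, P6, P7

P1: not dominated (best cost).
P2: dominated by P1 (duration 7≤20, efficacy 63≥44, cost 532≤2146, side-effect rate 9≤10).
P3: not dominated.
P4: not dominated (best duration).
P5: not dominated.
P6: not dominated (best efficacy).
P7: not dominated.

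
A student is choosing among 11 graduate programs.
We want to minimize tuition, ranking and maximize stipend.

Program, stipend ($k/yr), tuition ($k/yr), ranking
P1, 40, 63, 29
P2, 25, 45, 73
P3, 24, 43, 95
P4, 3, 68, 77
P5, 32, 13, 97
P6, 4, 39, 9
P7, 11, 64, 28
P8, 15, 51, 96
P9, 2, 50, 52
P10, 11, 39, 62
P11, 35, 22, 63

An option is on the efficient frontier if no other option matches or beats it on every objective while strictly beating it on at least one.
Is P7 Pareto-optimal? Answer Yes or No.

Yes

P1: worse on ranking (29 vs 28).
P2: worse on ranking (73 vs 28).
P3: worse on ranking (95 vs 28).
P4: worse on stipend (3 vs 11).
P5: worse on ranking (97 vs 28).
P6: worse on stipend (4 vs 11).
P8: worse on ranking (96 vs 28).
P9: worse on stipend (2 vs 11).
P10: worse on ranking (62 vs 28).
P11: worse on ranking (63 vs 28).
No option is at least as good as P7 on every objective and strictly better on one.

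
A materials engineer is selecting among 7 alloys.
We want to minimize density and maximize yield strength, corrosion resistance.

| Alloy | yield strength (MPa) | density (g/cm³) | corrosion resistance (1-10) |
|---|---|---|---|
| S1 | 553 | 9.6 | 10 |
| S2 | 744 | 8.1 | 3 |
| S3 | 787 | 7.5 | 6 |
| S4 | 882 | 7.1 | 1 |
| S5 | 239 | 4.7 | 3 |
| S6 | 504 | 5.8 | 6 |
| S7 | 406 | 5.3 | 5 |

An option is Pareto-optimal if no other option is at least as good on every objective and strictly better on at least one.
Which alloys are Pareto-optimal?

S1: not dominated (best corrosion resistance).
S2: dominated by S3 (yield strength 787≥744, density 7.5≤8.1, corrosion resistance 6≥3).
S3: not dominated.
S4: not dominated (best yield strength).
S5: not dominated (best density).
S6: not dominated.
S7: not dominated.

S1, S3, S4, S5, S6, S7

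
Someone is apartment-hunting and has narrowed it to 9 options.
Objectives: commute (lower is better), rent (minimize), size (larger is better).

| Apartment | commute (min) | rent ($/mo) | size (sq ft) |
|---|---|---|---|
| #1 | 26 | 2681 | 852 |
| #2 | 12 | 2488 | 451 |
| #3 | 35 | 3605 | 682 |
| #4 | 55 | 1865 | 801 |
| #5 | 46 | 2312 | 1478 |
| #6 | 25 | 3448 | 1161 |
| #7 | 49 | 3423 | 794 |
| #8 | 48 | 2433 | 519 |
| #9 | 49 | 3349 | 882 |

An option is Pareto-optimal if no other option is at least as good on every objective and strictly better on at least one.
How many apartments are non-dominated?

#1: not dominated.
#2: not dominated (best commute).
#3: dominated by #1 (commute 26≤35, rent 2681≤3605, size 852≥682).
#4: not dominated (best rent).
#5: not dominated (best size).
#6: not dominated.
#7: dominated by #1 (commute 26≤49, rent 2681≤3423, size 852≥794).
#8: dominated by #5 (commute 46≤48, rent 2312≤2433, size 1478≥519).
#9: dominated by #5 (commute 46≤49, rent 2312≤3349, size 1478≥882).
Pareto-optimal: #1, #2, #4, #5, #6 → 5.

5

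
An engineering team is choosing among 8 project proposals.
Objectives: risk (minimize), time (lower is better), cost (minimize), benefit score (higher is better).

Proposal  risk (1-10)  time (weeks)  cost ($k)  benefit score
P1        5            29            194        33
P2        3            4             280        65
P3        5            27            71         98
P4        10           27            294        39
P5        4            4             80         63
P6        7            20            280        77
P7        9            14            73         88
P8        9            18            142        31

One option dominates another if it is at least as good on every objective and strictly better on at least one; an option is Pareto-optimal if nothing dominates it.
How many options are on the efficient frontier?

P1: dominated by P3 (risk 5≤5, time 27≤29, cost 71≤194, benefit score 98≥33).
P2: not dominated (best risk).
P3: not dominated (best cost).
P4: dominated by P2 (risk 3≤10, time 4≤27, cost 280≤294, benefit score 65≥39).
P5: not dominated.
P6: not dominated.
P7: not dominated.
P8: dominated by P5 (risk 4≤9, time 4≤18, cost 80≤142, benefit score 63≥31).
Pareto-optimal: P2, P3, P5, P6, P7 → 5.

5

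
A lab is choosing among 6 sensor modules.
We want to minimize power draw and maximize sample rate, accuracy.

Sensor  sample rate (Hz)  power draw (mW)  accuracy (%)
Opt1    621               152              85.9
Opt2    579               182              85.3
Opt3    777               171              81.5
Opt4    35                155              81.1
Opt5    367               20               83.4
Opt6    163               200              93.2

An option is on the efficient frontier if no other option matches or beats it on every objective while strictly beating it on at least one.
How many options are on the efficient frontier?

4

Opt1: not dominated.
Opt2: dominated by Opt1 (sample rate 621≥579, power draw 152≤182, accuracy 85.9≥85.3).
Opt3: not dominated (best sample rate).
Opt4: dominated by Opt1 (sample rate 621≥35, power draw 152≤155, accuracy 85.9≥81.1).
Opt5: not dominated (best power draw).
Opt6: not dominated (best accuracy).
Pareto-optimal: Opt1, Opt3, Opt5, Opt6 → 4.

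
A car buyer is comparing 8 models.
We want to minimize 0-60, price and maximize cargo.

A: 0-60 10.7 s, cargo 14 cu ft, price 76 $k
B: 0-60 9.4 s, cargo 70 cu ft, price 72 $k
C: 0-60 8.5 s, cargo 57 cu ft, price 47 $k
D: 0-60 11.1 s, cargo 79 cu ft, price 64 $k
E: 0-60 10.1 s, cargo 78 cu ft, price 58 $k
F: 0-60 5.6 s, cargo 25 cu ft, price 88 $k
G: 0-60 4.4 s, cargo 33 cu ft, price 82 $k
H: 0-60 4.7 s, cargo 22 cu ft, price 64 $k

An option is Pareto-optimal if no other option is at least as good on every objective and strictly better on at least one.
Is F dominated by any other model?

Yes

G vs F: 0-60 4.4≤5.6, cargo 33≥25, price 82≤88 — G is at least as good on every objective and strictly better on at least one, so G dominates F.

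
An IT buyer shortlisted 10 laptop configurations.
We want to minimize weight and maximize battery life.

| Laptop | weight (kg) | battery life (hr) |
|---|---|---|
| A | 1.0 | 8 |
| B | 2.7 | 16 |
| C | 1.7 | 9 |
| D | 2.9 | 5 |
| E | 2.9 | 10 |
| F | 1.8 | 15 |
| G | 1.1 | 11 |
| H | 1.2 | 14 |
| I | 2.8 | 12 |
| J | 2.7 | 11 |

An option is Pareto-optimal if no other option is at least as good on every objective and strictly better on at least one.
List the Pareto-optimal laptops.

A, B, F, G, H

A: not dominated (best weight).
B: not dominated (best battery life).
C: dominated by G (weight 1.1≤1.7, battery life 11≥9).
D: dominated by A (weight 1.0≤2.9, battery life 8≥5).
E: dominated by B (weight 2.7≤2.9, battery life 16≥10).
F: not dominated.
G: not dominated.
H: not dominated.
I: dominated by B (weight 2.7≤2.8, battery life 16≥12).
J: dominated by B (weight 2.7≤2.7, battery life 16≥11).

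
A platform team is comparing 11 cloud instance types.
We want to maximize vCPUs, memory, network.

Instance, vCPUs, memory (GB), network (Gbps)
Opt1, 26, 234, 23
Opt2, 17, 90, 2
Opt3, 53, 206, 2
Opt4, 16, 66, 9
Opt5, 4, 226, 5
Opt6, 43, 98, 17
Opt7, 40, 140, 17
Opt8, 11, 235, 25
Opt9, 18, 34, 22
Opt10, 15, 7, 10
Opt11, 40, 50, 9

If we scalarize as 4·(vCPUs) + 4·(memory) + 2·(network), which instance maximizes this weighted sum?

Opt1

Opt1: 4·26 + 4·234 + 2·23 = 1086
Opt2: 4·17 + 4·90 + 2·2 = 432
Opt3: 4·53 + 4·206 + 2·2 = 1040
Opt4: 4·16 + 4·66 + 2·9 = 346
Opt5: 4·4 + 4·226 + 2·5 = 930
Opt6: 4·43 + 4·98 + 2·17 = 598
Opt7: 4·40 + 4·140 + 2·17 = 754
Opt8: 4·11 + 4·235 + 2·25 = 1034
Opt9: 4·18 + 4·34 + 2·22 = 252
Opt10: 4·15 + 4·7 + 2·10 = 108
Opt11: 4·40 + 4·50 + 2·9 = 378
Highest: Opt1 at 1086.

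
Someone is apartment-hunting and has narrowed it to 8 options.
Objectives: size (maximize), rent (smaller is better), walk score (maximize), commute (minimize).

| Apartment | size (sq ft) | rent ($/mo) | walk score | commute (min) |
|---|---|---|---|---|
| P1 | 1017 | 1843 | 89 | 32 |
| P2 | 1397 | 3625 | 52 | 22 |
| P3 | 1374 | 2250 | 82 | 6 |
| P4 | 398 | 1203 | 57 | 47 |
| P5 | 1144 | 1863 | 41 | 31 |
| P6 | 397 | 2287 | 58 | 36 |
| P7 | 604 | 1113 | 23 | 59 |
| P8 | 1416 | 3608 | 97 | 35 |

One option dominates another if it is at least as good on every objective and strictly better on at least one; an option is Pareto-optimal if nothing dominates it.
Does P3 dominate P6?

Yes

P3 vs P6: size 1374≥397, rent 2250≤2287, walk score 82≥58, commute 6≤36 — P3 is at least as good on every objective with at least one strict improvement.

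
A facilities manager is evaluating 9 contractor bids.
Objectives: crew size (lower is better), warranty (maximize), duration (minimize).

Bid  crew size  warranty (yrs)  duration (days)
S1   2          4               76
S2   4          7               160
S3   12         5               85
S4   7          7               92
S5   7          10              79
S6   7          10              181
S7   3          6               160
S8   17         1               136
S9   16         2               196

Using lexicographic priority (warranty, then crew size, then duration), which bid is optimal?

S5

First maximize warranty: best is 10, kept {S5, S6}.
Then minimize crew size: best is 7, kept {S5, S6}.
Then minimize duration: best is 79, kept {S5}.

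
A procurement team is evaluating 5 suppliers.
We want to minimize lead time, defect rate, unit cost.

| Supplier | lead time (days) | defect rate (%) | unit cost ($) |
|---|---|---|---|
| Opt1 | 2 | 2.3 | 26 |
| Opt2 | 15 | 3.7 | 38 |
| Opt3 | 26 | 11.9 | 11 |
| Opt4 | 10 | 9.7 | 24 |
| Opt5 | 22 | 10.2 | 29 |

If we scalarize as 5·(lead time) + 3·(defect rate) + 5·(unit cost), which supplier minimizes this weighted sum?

Opt1: 5·2 + 3·2.3 + 5·26 = 146.9
Opt2: 5·15 + 3·3.7 + 5·38 = 276.1
Opt3: 5·26 + 3·11.9 + 5·11 = 220.7
Opt4: 5·10 + 3·9.7 + 5·24 = 199.1
Opt5: 5·22 + 3·10.2 + 5·29 = 285.6
Lowest: Opt1 at 146.9.

Opt1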